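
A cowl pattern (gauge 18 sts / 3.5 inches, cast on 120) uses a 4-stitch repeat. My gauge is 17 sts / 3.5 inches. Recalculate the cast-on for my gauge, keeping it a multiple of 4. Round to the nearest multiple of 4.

120 × 17 / 18 = 113.33.
Nearest multiple of 4: 112.

112 stitches.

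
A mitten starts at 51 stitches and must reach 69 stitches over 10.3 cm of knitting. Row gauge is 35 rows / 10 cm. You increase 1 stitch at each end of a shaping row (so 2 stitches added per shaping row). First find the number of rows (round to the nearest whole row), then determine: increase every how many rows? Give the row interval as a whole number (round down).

Rows = 10.3 × 3.5 = 36.1 → 36 rows.
Stitches to add: 18 → 9 shaping rows (at 2 st each).
36 / 9 = 4.00 → every 4 rows.

Increase every 4th row.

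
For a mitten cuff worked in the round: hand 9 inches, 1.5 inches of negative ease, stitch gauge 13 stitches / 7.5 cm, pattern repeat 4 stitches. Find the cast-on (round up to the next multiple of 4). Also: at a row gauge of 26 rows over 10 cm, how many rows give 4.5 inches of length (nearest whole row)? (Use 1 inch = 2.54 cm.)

Finished = 9 − 1.5 = 7.5 inches.
7.5 inches × 2.54 = 19.05 cm.
13/7.5 = 1.733 sts per cm; 19.05 × 1.733 = 33.02 sts.
Next multiple of 4 → 36.
4.5 inches = 11.43 cm; × 2.6 = 29.72 → 30 rows.

Cast on 36 stitches; work 30 rows.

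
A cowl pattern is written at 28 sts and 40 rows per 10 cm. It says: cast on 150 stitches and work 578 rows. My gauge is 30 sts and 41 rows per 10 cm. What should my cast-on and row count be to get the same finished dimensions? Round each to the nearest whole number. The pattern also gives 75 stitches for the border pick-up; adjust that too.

Cast on 161 stitches; work 592 rows; border pick-up 80 stitches.

Stitches: 150 × 30/28 = 160.71 → 161.
Rows: 578 × 41/40 = 592.45 → 592.
border pick-up: 75 × 30/28 = 80.36 → 80.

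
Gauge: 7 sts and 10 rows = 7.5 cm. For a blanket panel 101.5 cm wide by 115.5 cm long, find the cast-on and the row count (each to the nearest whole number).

Cast on 95 stitches and work 154 rows.

Stitch gauge = 7/7.5 = 0.933 sts/cm; 101.5 × 0.933 = 94.73 → 95 sts.
Row gauge = 10/7.5 = 1.333 rows/cm; 115.5 × 1.333 = 154.00 → 154 rows.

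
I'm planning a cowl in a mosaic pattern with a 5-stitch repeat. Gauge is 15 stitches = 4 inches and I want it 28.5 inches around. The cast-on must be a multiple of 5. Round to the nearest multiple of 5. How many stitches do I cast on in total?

15 / 4 = 3.75 sts per inch.
28.5 × 3.75 = 106.88 sts.
Nearest multiple of 5: 105.

Cast on 105 stitches.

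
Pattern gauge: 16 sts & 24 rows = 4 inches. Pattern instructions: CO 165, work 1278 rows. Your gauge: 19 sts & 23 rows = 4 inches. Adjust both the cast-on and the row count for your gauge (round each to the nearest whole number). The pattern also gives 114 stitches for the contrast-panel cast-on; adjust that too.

Stitches: 165 × 19/16 = 195.94 → 196.
Rows: 1278 × 23/24 = 1224.75 → 1225.
contrast-panel cast-on: 114 × 19/16 = 135.38 → 135.

Cast on 196 stitches; work 1225 rows; contrast-panel cast-on 135 stitches.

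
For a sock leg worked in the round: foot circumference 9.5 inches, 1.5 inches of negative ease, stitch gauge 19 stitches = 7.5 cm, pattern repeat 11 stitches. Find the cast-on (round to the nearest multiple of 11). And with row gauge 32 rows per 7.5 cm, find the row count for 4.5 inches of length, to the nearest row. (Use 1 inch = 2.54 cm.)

Cast on 55 stitches; work 49 rows.

Finished = 9.5 − 1.5 = 8 inches.
8 inches × 2.54 = 20.32 cm.
19/7.5 = 2.533 sts per cm; 20.32 × 2.533 = 51.48 sts.
Nearest multiple of 11 → 55.
4.5 inches = 11.43 cm; × 4.267 = 48.77 → 49 rows.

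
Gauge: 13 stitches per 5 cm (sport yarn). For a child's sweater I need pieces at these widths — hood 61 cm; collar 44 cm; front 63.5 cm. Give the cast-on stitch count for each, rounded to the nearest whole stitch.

hood 159; collar 114; front 165.

Rate = 13/5 = 2.6 sts per cm.
hood: 61 × 2.6 = 158.60 → 159.
collar: 44 × 2.6 = 114.40 → 114.
front: 63.5 × 2.6 = 165.10 → 165.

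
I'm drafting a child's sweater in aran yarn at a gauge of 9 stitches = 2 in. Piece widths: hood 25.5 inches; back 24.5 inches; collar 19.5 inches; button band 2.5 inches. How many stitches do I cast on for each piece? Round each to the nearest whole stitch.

Rate = 9/2 = 4.5 sts per in.
hood: 25.5 × 4.5 = 114.75 → 115.
back: 24.5 × 4.5 = 110.25 → 110.
collar: 19.5 × 4.5 = 87.75 → 88.
button band: 2.5 × 4.5 = 11.25 → 11.

hood 115; back 110; collar 88; button band 11.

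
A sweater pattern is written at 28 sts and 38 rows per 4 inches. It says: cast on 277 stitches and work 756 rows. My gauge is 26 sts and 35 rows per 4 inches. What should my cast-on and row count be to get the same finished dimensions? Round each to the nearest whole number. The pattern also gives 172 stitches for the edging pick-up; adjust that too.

Stitches: 277 × 26/28 = 257.21 → 257.
Rows: 756 × 35/38 = 696.32 → 696.
edging pick-up: 172 × 26/28 = 159.71 → 160.

Cast on 257 stitches; work 696 rows; edging pick-up 160 stitches.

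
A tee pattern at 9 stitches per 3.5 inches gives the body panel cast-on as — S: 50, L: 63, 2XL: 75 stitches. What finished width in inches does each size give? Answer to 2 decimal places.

9/3.5 = 2.571 sts per in.
S: 50 / 2.571 = 19.444 → 19.44 in.
L: 63 / 2.571 = 24.500 → 24.50 in.
2XL: 75 / 2.571 = 29.167 → 29.17 in.

S 19.44 inches; L 24.50 inches; 2XL 29.17 inches.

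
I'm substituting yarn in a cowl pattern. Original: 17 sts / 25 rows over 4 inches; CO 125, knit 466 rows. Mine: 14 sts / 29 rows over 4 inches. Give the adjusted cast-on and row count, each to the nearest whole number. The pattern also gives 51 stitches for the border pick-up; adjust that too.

Stitches: 125 × 14/17 = 102.94 → 103.
Rows: 466 × 29/25 = 540.56 → 541.
border pick-up: 51 × 14/17 = 42.00 → 42.

Cast on 103 stitches; work 541 rows; border pick-up 42 stitches.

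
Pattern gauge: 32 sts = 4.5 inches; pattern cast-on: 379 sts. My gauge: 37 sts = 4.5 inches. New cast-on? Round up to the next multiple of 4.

Scale factor = 37 / 32 = 1.156.
379 × 37 / 32 = 438.22 sts.
→ 440 sts.

Cast on 440 stitches.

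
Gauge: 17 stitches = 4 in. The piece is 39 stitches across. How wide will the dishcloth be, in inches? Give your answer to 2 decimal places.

17 stitches / 4 inch = 4.25 stitches per inch.
39 / 4.25 = 9.176 inches.

9.18 inches.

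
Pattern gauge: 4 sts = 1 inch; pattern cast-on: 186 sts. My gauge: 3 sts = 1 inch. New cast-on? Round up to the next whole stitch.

Scale factor = 3 / 4 = 0.750.
186 × 3 / 4 = 139.50 sts.
→ 140 sts.

Cast on 140 stitches.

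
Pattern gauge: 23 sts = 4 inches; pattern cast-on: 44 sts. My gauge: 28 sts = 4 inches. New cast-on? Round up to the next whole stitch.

Cast on 54 stitches.

Scale factor = 28 / 23 = 1.217.
44 × 28 / 23 = 53.57 sts.
→ 54 sts.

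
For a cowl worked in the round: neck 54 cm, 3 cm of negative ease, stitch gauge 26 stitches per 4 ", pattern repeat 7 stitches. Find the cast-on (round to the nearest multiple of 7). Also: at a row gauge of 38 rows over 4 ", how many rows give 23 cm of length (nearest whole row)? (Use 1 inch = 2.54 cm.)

Finished = 54 − 3 = 51 cm.
51 cm × 1/2.54 = 20.08 inches.
26/4 = 6.5 sts per in; 20.08 × 6.5 = 130.51 sts.
Nearest multiple of 7 → 133.
23 cm = 9.06 inches; × 9.5 = 86.02 → 86 rows.

Cast on 133 stitches; work 86 rows.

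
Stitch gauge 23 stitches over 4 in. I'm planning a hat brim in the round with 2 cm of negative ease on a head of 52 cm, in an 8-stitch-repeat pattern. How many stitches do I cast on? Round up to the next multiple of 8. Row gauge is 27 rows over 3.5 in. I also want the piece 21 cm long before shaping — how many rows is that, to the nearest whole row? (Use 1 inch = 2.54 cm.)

Finished = 52 − 2 = 50 cm.
50 cm × 1/2.54 = 19.69 inches.
23/4 = 5.75 sts per in; 19.69 × 5.75 = 113.19 sts.
Next multiple of 8 → 120.
21 cm = 8.27 inches; × 7.714 = 63.78 → 64 rows.

Cast on 120 stitches; work 64 rows.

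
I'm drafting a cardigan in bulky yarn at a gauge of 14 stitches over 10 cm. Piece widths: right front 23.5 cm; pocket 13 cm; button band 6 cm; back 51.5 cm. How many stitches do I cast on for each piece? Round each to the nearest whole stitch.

right front 33; pocket 18; button band 8; back 72.

Rate = 14/10 = 1.4 sts per cm.
right front: 23.5 × 1.4 = 32.90 → 33.
pocket: 13 × 1.4 = 18.20 → 18.
button band: 6 × 1.4 = 8.40 → 8.
back: 51.5 × 1.4 = 72.10 → 72.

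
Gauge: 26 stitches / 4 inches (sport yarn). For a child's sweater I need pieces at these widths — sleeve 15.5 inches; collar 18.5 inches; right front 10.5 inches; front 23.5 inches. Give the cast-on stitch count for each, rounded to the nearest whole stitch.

sleeve 101; collar 120; right front 68; front 153.

Rate = 26/4 = 6.5 sts per in.
sleeve: 15.5 × 6.5 = 100.75 → 101.
collar: 18.5 × 6.5 = 120.25 → 120.
right front: 10.5 × 6.5 = 68.25 → 68.
front: 23.5 × 6.5 = 152.75 → 153.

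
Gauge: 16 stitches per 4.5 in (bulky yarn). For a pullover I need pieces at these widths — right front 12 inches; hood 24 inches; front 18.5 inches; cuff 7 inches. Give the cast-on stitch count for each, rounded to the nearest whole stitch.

right front 43; hood 85; front 66; cuff 25.

Rate = 16/4.5 = 3.556 sts per in.
right front: 12 × 3.556 = 42.67 → 43.
hood: 24 × 3.556 = 85.33 → 85.
front: 18.5 × 3.556 = 65.78 → 66.
cuff: 7 × 3.556 = 24.89 → 25.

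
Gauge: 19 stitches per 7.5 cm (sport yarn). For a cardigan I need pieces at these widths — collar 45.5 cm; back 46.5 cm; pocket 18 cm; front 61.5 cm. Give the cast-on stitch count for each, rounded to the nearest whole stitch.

collar 115; back 118; pocket 46; front 156.

Rate = 19/7.5 = 2.533 sts per cm.
collar: 45.5 × 2.533 = 115.27 → 115.
back: 46.5 × 2.533 = 117.80 → 118.
pocket: 18 × 2.533 = 45.60 → 46.
front: 61.5 × 2.533 = 155.80 → 156.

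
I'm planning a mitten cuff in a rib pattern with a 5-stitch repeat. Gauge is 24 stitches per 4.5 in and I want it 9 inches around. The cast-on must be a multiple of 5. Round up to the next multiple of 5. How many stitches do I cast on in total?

24 / 4.5 = 5.333 sts per inch.
9 × 5.333 = 48.00 sts.
Next multiple of 5: 50.

50 stitches.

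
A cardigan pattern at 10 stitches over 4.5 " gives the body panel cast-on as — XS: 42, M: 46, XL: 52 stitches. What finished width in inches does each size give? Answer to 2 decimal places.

10/4.5 = 2.222 sts per in.
XS: 42 / 2.222 = 18.900 → 18.90 in.
M: 46 / 2.222 = 20.700 → 20.70 in.
XL: 52 / 2.222 = 23.400 → 23.40 in.

XS 18.90 inches; M 20.70 inches; XL 23.40 inches.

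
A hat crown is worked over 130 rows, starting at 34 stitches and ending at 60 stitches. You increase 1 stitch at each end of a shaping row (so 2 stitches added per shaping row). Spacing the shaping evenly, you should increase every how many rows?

Stitches to add: |60 − 34| = 26.
Shaping rows needed: 26 / 2 = 13.
130 rows / 13 = every 10 rows.

Increase every 10th row.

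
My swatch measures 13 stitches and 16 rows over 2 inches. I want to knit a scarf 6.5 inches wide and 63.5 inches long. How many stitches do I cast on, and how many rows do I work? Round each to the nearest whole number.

Stitch gauge = 13/2 = 6.5 sts/in; 6.5 × 6.5 = 42.25 → 42 sts.
Row gauge = 16/2 = 8 rows/in; 63.5 × 8 = 508.00 → 508 rows.

Cast on 42 stitches and work 508 rows.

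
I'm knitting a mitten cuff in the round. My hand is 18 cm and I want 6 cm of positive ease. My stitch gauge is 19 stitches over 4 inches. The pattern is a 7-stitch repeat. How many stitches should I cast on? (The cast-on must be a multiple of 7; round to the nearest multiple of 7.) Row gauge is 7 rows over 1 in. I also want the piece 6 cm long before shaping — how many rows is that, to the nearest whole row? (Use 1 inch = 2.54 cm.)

Finished = 18 + 6 = 24 cm.
24 cm × 1/2.54 = 9.45 inches.
19/4 = 4.75 sts per in; 9.45 × 4.75 = 44.88 sts.
Nearest multiple of 7 → 42.
6 cm = 2.36 inches; × 7 = 16.54 → 17 rows.

Cast on 42 stitches; work 17 rows.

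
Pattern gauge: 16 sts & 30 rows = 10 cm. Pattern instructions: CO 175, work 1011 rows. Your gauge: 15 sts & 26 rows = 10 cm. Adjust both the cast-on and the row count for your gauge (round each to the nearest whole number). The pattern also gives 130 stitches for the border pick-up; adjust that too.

Stitches: 175 × 15/16 = 164.06 → 164.
Rows: 1011 × 26/30 = 876.20 → 876.
border pick-up: 130 × 15/16 = 121.88 → 122.

Cast on 164 stitches; work 876 rows; border pick-up 122 stitches.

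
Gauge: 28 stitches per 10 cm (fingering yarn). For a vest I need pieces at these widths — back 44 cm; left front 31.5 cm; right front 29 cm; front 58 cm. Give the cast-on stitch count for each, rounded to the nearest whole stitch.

back 123; left front 88; right front 81; front 162.

Rate = 28/10 = 2.8 sts per cm.
back: 44 × 2.8 = 123.20 → 123.
left front: 31.5 × 2.8 = 88.20 → 88.
right front: 29 × 2.8 = 81.20 → 81.
front: 58 × 2.8 = 162.40 → 162.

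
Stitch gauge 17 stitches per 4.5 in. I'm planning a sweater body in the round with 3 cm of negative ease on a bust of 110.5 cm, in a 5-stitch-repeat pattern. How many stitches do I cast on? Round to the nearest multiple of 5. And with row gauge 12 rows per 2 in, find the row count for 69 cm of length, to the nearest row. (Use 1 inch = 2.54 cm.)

Cast on 160 stitches; work 163 rows.

Finished = 110.5 − 3 = 107.5 cm.
107.5 cm × 1/2.54 = 42.32 inches.
17/4.5 = 3.778 sts per in; 42.32 × 3.778 = 159.89 sts.
Nearest multiple of 5 → 160.
69 cm = 27.17 inches; × 6 = 162.99 → 163 rows.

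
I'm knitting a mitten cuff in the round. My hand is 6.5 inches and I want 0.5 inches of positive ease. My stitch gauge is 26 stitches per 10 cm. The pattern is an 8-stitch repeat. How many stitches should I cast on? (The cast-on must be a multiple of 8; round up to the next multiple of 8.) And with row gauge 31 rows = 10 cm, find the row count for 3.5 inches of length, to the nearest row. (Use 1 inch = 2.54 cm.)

Finished = 6.5 + 0.5 = 7 inches.
7 inches × 2.54 = 17.78 cm.
26/10 = 2.6 sts per cm; 17.78 × 2.6 = 46.23 sts.
Next multiple of 8 → 48.
3.5 inches = 8.89 cm; × 3.1 = 27.56 → 28 rows.

Cast on 48 stitches; work 28 rows.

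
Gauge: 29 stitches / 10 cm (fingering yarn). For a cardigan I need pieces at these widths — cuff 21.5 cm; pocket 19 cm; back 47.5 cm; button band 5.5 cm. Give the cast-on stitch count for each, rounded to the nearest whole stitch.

Rate = 29/10 = 2.9 sts per cm.
cuff: 21.5 × 2.9 = 62.35 → 62.
pocket: 19 × 2.9 = 55.10 → 55.
back: 47.5 × 2.9 = 137.75 → 138.
button band: 5.5 × 2.9 = 15.95 → 16.

cuff 62; pocket 55; back 138; button band 16.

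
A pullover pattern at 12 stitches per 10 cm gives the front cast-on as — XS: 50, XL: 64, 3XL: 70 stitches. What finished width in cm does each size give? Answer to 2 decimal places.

XS 41.67 cm; XL 53.33 cm; 3XL 58.33 cm.

12/10 = 1.2 sts per cm.
XS: 50 / 1.2 = 41.667 → 41.67 cm.
XL: 64 / 1.2 = 53.333 → 53.33 cm.
3XL: 70 / 1.2 = 58.333 → 58.33 cm.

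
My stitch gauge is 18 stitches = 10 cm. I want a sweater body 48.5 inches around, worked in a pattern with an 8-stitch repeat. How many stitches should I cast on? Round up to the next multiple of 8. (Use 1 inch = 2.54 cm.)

48.5 in = 48.5 × 2.54 = 123.19 cm.
18 / 10 = 1.8 sts/cm.
123.19 × 1.8 = 221.74 sts.
→ 224.

Cast on 224 stitches.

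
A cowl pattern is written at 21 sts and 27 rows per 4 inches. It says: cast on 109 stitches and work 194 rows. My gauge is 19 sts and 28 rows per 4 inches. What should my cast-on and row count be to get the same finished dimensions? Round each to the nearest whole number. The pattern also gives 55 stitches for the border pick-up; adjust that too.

Cast on 99 stitches; work 201 rows; border pick-up 50 stitches.

Stitches: 109 × 19/21 = 98.62 → 99.
Rows: 194 × 28/27 = 201.19 → 201.
border pick-up: 55 × 19/21 = 49.76 → 50.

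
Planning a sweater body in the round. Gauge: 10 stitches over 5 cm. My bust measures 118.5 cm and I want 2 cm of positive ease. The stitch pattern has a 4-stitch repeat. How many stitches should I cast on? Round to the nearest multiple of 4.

CO 240 sts.

Finished = 118.5 + 2 = 120.5 cm.
10 / 5 = 2 sts/cm.
120.5 × 2 = 241.00 sts.
Nearest multiple of 4: 240.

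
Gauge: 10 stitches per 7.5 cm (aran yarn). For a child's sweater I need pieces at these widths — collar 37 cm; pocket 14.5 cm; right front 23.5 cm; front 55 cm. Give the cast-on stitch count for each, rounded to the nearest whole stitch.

Rate = 10/7.5 = 1.333 sts per cm.
collar: 37 × 1.333 = 49.33 → 49.
pocket: 14.5 × 1.333 = 19.33 → 19.
right front: 23.5 × 1.333 = 31.33 → 31.
front: 55 × 1.333 = 73.33 → 73.

collar 49; pocket 19; right front 31; front 73.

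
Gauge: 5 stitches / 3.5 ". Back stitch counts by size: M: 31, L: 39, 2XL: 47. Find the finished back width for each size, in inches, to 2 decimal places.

5/3.5 = 1.429 sts per in.
M: 31 / 1.429 = 21.700 → 21.70 in.
L: 39 / 1.429 = 27.300 → 27.30 in.
2XL: 47 / 1.429 = 32.900 → 32.90 in.

M 21.70 inches; L 27.30 inches; 2XL 32.90 inches.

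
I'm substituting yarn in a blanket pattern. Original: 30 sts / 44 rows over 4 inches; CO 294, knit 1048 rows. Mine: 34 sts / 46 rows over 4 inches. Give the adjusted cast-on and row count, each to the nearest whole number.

Stitches: 294 × 34/30 = 333.20 → 333.
Rows: 1048 × 46/44 = 1095.64 → 1096.

Cast on 333 stitches; work 1096 rows.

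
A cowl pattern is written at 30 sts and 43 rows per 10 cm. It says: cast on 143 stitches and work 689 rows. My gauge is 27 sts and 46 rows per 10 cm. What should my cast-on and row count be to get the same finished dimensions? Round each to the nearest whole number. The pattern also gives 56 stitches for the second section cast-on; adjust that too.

Stitches: 143 × 27/30 = 128.70 → 129.
Rows: 689 × 46/43 = 737.07 → 737.
second section cast-on: 56 × 27/30 = 50.40 → 50.

Cast on 129 stitches; work 737 rows; second section cast-on 50 stitches.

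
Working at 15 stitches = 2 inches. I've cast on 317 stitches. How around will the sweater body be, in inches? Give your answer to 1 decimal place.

42.3 inches.

15 stitches / 2 inch = 7.5 stitches per inch.
317 / 7.5 = 42.27 inches.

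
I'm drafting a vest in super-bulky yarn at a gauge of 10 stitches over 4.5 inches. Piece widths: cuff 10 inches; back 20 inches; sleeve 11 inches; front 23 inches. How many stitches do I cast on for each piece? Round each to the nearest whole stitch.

Rate = 10/4.5 = 2.222 sts per in.
cuff: 10 × 2.222 = 22.22 → 22.
back: 20 × 2.222 = 44.44 → 44.
sleeve: 11 × 2.222 = 24.44 → 24.
front: 23 × 2.222 = 51.11 → 51.

cuff 22; back 44; sleeve 24; front 51.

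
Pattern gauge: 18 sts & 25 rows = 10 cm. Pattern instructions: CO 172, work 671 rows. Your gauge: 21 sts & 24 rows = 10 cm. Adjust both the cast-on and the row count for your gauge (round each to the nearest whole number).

Cast on 201 stitches; work 644 rows.

Stitches: 172 × 21/18 = 200.67 → 201.
Rows: 671 × 24/25 = 644.16 → 644.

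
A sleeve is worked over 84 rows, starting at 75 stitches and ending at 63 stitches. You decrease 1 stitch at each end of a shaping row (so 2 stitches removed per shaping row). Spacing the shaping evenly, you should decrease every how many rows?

Decrease every 14th row.

Stitches to remove: |63 − 75| = 12.
Shaping rows needed: 12 / 2 = 6.
84 rows / 6 = every 14 rows.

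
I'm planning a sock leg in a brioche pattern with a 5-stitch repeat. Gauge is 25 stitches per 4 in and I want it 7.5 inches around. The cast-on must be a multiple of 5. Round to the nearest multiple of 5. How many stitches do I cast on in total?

25 / 4 = 6.25 sts per inch.
7.5 × 6.25 = 46.88 sts.
Nearest multiple of 5: 45.

45 stitches.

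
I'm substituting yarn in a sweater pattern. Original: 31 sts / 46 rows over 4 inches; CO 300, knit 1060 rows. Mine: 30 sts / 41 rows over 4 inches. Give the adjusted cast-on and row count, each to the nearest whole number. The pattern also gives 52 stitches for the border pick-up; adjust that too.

Cast on 290 stitches; work 945 rows; border pick-up 50 stitches.

Stitches: 300 × 30/31 = 290.32 → 290.
Rows: 1060 × 41/46 = 944.78 → 945.
border pick-up: 52 × 30/31 = 50.32 → 50.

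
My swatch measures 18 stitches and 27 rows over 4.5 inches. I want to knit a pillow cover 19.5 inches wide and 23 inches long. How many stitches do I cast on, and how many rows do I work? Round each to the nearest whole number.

Cast on 78 stitches and work 138 rows.

Stitch gauge = 18/4.5 = 4 sts/in; 19.5 × 4 = 78.00 → 78 sts.
Row gauge = 27/4.5 = 6 rows/in; 23 × 6 = 138.00 → 138 rows.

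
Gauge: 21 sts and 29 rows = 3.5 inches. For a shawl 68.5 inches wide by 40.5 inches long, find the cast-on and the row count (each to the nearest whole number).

Cast on 411 stitches and work 336 rows.

Stitch gauge = 21/3.5 = 6 sts/in; 68.5 × 6 = 411.00 → 411 sts.
Row gauge = 29/3.5 = 8.286 rows/in; 40.5 × 8.286 = 335.57 → 336 rows.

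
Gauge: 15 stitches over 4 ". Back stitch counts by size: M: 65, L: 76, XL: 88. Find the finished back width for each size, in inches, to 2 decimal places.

15/4 = 3.75 sts per in.
M: 65 / 3.75 = 17.333 → 17.33 in.
L: 76 / 3.75 = 20.267 → 20.27 in.
XL: 88 / 3.75 = 23.467 → 23.47 in.

M 17.33 inches; L 20.27 inches; XL 23.47 inches.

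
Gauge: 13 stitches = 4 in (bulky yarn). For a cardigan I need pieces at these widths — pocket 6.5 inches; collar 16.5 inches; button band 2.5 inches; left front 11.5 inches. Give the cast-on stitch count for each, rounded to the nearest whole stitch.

pocket 21; collar 54; button band 8; left front 37.

Rate = 13/4 = 3.25 sts per in.
pocket: 6.5 × 3.25 = 21.12 → 21.
collar: 16.5 × 3.25 = 53.62 → 54.
button band: 2.5 × 3.25 = 8.12 → 8.
left front: 11.5 × 3.25 = 37.38 → 37.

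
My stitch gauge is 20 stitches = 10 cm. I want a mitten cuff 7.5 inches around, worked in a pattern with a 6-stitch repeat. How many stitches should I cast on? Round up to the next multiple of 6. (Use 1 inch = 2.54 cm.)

CO 42 sts.

7.5 in = 7.5 × 2.54 = 19.05 cm.
20 / 10 = 2 sts/cm.
19.05 × 2 = 38.10 sts.
→ 42.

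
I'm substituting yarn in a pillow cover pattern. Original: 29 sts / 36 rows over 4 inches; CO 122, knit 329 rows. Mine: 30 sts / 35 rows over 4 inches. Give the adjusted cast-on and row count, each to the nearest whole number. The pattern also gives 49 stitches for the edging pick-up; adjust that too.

Cast on 126 stitches; work 320 rows; edging pick-up 51 stitches.

Stitches: 122 × 30/29 = 126.21 → 126.
Rows: 329 × 35/36 = 319.86 → 320.
edging pick-up: 49 × 30/29 = 50.69 → 51.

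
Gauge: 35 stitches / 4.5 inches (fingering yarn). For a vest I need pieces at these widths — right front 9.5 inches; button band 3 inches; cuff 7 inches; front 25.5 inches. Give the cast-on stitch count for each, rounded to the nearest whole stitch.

right front 74; button band 23; cuff 54; front 198.

Rate = 35/4.5 = 7.778 sts per in.
right front: 9.5 × 7.778 = 73.89 → 74.
button band: 3 × 7.778 = 23.33 → 23.
cuff: 7 × 7.778 = 54.44 → 54.
front: 25.5 × 7.778 = 198.33 → 198.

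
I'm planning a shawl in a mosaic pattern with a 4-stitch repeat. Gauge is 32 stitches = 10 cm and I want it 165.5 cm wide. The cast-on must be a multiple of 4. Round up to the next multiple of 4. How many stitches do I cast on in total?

CO 532 sts.

32 / 10 = 3.2 sts per cm.
165.5 × 3.2 = 529.60 sts.
Next multiple of 4: 532.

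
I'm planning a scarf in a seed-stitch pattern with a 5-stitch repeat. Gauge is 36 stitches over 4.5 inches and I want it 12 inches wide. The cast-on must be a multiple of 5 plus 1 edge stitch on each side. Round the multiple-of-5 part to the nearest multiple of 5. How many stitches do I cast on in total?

CO 97 sts.

36 / 4.5 = 8 sts per inch.
12 × 8 = 96.00 sts.
Less 2 edge sts → 94.00 for the repeat.
Nearest multiple of 5: 95.
Add back 2 edge sts → 97.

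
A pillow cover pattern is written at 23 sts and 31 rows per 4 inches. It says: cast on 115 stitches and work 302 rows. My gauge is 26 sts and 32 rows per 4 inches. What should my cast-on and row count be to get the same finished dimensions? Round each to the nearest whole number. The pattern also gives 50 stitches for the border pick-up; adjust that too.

Stitches: 115 × 26/23 = 130.00 → 130.
Rows: 302 × 32/31 = 311.74 → 312.
border pick-up: 50 × 26/23 = 56.52 → 57.

Cast on 130 stitches; work 312 rows; border pick-up 57 stitches.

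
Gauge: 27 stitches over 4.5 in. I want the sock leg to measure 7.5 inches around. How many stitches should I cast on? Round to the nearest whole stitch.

CO 45 sts.

27 stitches / 4.5 in = 6 stitches per inch.
7.5 × 6 = 45.00 stitches.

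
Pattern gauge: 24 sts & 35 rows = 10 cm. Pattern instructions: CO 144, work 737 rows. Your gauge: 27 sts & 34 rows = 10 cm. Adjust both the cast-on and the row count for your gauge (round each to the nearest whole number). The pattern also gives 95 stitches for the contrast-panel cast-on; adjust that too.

Cast on 162 stitches; work 716 rows; contrast-panel cast-on 107 stitches.

Stitches: 144 × 27/24 = 162.00 → 162.
Rows: 737 × 34/35 = 715.94 → 716.
contrast-panel cast-on: 95 × 27/24 = 106.88 → 107.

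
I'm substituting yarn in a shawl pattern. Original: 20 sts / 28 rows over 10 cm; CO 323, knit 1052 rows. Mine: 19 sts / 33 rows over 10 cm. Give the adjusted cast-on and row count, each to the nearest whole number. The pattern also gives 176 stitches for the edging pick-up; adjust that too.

Stitches: 323 × 19/20 = 306.85 → 307.
Rows: 1052 × 33/28 = 1239.86 → 1240.
edging pick-up: 176 × 19/20 = 167.20 → 167.

Cast on 307 stitches; work 1240 rows; edging pick-up 167 stitches.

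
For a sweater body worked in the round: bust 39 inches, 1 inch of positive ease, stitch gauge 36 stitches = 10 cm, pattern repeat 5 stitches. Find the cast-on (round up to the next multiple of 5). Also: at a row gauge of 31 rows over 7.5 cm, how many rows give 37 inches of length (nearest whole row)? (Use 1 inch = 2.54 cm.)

Cast on 370 stitches; work 388 rows.

Finished = 39 + 1 = 40 inches.
40 inches × 2.54 = 101.60 cm.
36/10 = 3.6 sts per cm; 101.60 × 3.6 = 365.76 sts.
Next multiple of 5 → 370.
37 inches = 93.98 cm; × 4.133 = 388.45 → 388 rows.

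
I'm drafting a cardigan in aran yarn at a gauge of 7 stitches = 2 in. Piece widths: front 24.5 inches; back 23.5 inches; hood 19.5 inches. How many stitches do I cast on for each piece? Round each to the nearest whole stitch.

front 86; back 82; hood 68.

Rate = 7/2 = 3.5 sts per in.
front: 24.5 × 3.5 = 85.75 → 86.
back: 23.5 × 3.5 = 82.25 → 82.
hood: 19.5 × 3.5 = 68.25 → 68.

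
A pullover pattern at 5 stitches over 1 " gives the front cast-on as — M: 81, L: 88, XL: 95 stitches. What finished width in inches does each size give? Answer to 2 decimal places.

5/1 = 5 sts per in.
M: 81 / 5 = 16.200 → 16.20 in.
L: 88 / 5 = 17.600 → 17.60 in.
XL: 95 / 5 = 19.000 → 19.00 in.

M 16.20 inches; L 17.60 inches; XL 19.00 inches.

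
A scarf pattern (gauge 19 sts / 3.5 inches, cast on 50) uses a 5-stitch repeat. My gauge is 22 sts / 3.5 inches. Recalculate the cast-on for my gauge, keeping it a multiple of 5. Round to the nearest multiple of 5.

50 × 22 / 19 = 57.89.
Nearest multiple of 5: 60.

CO 60 sts.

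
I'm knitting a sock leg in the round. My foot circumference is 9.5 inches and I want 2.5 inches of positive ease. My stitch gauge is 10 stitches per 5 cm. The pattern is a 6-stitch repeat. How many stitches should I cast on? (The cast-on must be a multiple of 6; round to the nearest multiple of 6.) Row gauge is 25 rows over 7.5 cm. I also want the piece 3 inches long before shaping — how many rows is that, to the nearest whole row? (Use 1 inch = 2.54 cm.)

Finished = 9.5 + 2.5 = 12 inches.
12 inches × 2.54 = 30.48 cm.
10/5 = 2 sts per cm; 30.48 × 2 = 60.96 sts.
Nearest multiple of 6 → 60.
3 inches = 7.62 cm; × 3.333 = 25.40 → 25 rows.

Cast on 60 stitches; work 25 rows.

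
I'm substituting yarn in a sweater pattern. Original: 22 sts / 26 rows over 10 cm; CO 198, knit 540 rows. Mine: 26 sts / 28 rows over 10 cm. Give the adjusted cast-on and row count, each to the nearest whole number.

Cast on 234 stitches; work 582 rows.

Stitches: 198 × 26/22 = 234.00 → 234.
Rows: 540 × 28/26 = 581.54 → 582.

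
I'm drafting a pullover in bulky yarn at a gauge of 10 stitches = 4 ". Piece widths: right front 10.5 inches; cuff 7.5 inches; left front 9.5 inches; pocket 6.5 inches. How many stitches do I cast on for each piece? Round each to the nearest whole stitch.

Rate = 10/4 = 2.5 sts per in.
right front: 10.5 × 2.5 = 26.25 → 26.
cuff: 7.5 × 2.5 = 18.75 → 19.
left front: 9.5 × 2.5 = 23.75 → 24.
pocket: 6.5 × 2.5 = 16.25 → 16.

right front 26; cuff 19; left front 24; pocket 16.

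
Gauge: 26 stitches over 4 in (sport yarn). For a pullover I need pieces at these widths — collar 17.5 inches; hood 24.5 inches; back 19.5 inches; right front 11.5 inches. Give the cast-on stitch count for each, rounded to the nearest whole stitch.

collar 114; hood 159; back 127; right front 75.

Rate = 26/4 = 6.5 sts per in.
collar: 17.5 × 6.5 = 113.75 → 114.
hood: 24.5 × 6.5 = 159.25 → 159.
back: 19.5 × 6.5 = 126.75 → 127.
right front: 11.5 × 6.5 = 74.75 → 75.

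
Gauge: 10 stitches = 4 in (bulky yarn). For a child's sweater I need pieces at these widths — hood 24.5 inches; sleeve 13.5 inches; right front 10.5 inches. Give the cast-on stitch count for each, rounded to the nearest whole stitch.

Rate = 10/4 = 2.5 sts per in.
hood: 24.5 × 2.5 = 61.25 → 61.
sleeve: 13.5 × 2.5 = 33.75 → 34.
right front: 10.5 × 2.5 = 26.25 → 26.

hood 61; sleeve 34; right front 26.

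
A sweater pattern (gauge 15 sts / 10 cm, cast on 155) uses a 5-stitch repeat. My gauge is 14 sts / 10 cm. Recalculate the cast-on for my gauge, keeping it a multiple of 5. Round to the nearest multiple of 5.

Cast on 145 stitches.

155 × 14 / 15 = 144.67.
Nearest multiple of 5: 145.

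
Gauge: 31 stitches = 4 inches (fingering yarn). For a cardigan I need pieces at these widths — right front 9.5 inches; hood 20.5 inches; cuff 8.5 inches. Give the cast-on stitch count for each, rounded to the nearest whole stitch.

right front 74; hood 159; cuff 66.

Rate = 31/4 = 7.75 sts per in.
right front: 9.5 × 7.75 = 73.62 → 74.
hood: 20.5 × 7.75 = 158.88 → 159.
cuff: 8.5 × 7.75 = 65.88 → 66.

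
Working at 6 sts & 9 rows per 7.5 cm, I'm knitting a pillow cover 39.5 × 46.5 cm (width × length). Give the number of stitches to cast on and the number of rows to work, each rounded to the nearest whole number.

Stitch gauge = 6/7.5 = 0.8 sts/cm; 39.5 × 0.8 = 31.60 → 32 sts.
Row gauge = 9/7.5 = 1.2 rows/cm; 46.5 × 1.2 = 55.80 → 56 rows.

Cast on 32 stitches and work 56 rows.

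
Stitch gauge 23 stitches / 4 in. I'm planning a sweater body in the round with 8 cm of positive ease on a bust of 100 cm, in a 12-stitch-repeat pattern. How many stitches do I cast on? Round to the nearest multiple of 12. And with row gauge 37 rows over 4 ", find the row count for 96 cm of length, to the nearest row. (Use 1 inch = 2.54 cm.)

Finished = 100 + 8 = 108 cm.
108 cm × 1/2.54 = 42.52 inches.
23/4 = 5.75 sts per in; 42.52 × 5.75 = 244.49 sts.
Nearest multiple of 12 → 240.
96 cm = 37.80 inches; × 9.25 = 349.61 → 350 rows.

Cast on 240 stitches; work 350 rows.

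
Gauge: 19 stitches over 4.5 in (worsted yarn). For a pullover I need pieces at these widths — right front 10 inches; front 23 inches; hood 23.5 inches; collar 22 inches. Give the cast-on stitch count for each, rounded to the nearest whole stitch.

Rate = 19/4.5 = 4.222 sts per in.
right front: 10 × 4.222 = 42.22 → 42.
front: 23 × 4.222 = 97.11 → 97.
hood: 23.5 × 4.222 = 99.22 → 99.
collar: 22 × 4.222 = 92.89 → 93.

right front 42; front 97; hood 99; collar 93.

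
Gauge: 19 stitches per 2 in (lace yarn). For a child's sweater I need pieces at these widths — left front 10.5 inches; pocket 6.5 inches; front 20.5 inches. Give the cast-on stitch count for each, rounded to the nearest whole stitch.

Rate = 19/2 = 9.5 sts per in.
left front: 10.5 × 9.5 = 99.75 → 100.
pocket: 6.5 × 9.5 = 61.75 → 62.
front: 20.5 × 9.5 = 194.75 → 195.

left front 100; pocket 62; front 195.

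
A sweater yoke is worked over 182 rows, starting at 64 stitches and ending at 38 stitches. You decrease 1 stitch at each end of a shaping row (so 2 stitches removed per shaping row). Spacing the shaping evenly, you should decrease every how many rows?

Stitches to remove: |38 − 64| = 26.
Shaping rows needed: 26 / 2 = 13.
182 rows / 13 = every 14 rows.

Decrease every 14th row.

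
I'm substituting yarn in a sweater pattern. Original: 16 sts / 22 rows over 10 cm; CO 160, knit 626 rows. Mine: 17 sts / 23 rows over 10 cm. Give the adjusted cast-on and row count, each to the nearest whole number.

Cast on 170 stitches; work 654 rows.

Stitches: 160 × 17/16 = 170.00 → 170.
Rows: 626 × 23/22 = 654.45 → 654.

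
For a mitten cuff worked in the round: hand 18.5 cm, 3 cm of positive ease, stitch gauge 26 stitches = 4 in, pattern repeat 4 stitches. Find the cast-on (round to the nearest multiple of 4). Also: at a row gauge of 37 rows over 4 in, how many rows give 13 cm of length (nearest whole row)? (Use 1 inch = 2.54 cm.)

Finished = 18.5 + 3 = 21.5 cm.
21.5 cm × 1/2.54 = 8.46 inches.
26/4 = 6.5 sts per in; 8.46 × 6.5 = 55.02 sts.
Nearest multiple of 4 → 56.
13 cm = 5.12 inches; × 9.25 = 47.34 → 47 rows.

Cast on 56 stitches; work 47 rows.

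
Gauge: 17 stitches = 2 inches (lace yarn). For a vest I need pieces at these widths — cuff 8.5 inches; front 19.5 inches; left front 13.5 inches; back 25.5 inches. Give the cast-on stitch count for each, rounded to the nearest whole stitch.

cuff 72; front 166; left front 115; back 217.

Rate = 17/2 = 8.5 sts per in.
cuff: 8.5 × 8.5 = 72.25 → 72.
front: 19.5 × 8.5 = 165.75 → 166.
left front: 13.5 × 8.5 = 114.75 → 115.
back: 25.5 × 8.5 = 216.75 → 217.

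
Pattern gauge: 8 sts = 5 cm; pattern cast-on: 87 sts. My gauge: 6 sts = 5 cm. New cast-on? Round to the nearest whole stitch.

65 stitches.

Scale factor = 6 / 8 = 0.750.
87 × 6 / 8 = 65.25 sts.
→ 65 sts.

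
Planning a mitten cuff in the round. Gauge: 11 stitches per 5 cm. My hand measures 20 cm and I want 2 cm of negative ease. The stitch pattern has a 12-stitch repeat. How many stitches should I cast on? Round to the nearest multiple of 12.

Finished = 20 − 2 = 18 cm.
11 / 5 = 2.2 sts/cm.
18 × 2.2 = 39.60 sts.
Nearest multiple of 12: 36.

CO 36 sts.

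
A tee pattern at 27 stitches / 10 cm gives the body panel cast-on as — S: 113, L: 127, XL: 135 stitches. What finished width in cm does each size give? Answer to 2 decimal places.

27/10 = 2.7 sts per cm.
S: 113 / 2.7 = 41.852 → 41.85 cm.
L: 127 / 2.7 = 47.037 → 47.04 cm.
XL: 135 / 2.7 = 50.000 → 50.00 cm.

S 41.85 cm; L 47.04 cm; XL 50.00 cm.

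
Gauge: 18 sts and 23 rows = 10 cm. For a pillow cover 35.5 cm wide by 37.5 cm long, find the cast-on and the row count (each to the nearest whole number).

Cast on 64 stitches and work 86 rows.

Stitch gauge = 18/10 = 1.8 sts/cm; 35.5 × 1.8 = 63.90 → 64 sts.
Row gauge = 23/10 = 2.3 rows/cm; 37.5 × 2.3 = 86.25 → 86 rows.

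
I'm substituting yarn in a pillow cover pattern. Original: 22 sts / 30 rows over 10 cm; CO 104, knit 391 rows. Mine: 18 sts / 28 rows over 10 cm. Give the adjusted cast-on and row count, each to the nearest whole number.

Cast on 85 stitches; work 365 rows.

Stitches: 104 × 18/22 = 85.09 → 85.
Rows: 391 × 28/30 = 364.93 → 365.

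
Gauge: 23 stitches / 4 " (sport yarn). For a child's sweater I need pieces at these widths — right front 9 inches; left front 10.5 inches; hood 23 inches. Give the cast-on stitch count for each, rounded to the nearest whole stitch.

Rate = 23/4 = 5.75 sts per in.
right front: 9 × 5.75 = 51.75 → 52.
left front: 10.5 × 5.75 = 60.38 → 60.
hood: 23 × 5.75 = 132.25 → 132.

right front 52; left front 60; hood 132.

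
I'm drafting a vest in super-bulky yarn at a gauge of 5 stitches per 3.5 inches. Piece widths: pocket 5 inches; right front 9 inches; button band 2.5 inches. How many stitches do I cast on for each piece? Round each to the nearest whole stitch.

Rate = 5/3.5 = 1.429 sts per in.
pocket: 5 × 1.429 = 7.14 → 7.
right front: 9 × 1.429 = 12.86 → 13.
button band: 2.5 × 1.429 = 3.57 → 4.

pocket 7; right front 13; button band 4.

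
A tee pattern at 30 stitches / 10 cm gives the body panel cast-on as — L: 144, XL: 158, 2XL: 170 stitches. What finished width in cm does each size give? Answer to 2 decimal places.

30/10 = 3 sts per cm.
L: 144 / 3 = 48.000 → 48.00 cm.
XL: 158 / 3 = 52.667 → 52.67 cm.
2XL: 170 / 3 = 56.667 → 56.67 cm.

L 48.00 cm; XL 52.67 cm; 2XL 56.67 cm.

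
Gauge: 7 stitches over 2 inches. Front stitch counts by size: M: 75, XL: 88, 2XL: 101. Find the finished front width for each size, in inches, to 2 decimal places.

7/2 = 3.5 sts per in.
M: 75 / 3.5 = 21.429 → 21.43 in.
XL: 88 / 3.5 = 25.143 → 25.14 in.
2XL: 101 / 3.5 = 28.857 → 28.86 in.

M 21.43 inches; XL 25.14 inches; 2XL 28.86 inches.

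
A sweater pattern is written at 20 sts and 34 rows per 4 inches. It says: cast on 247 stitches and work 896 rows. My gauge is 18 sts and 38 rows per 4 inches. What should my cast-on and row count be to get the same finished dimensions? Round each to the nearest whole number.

Stitches: 247 × 18/20 = 222.30 → 222.
Rows: 896 × 38/34 = 1001.41 → 1001.

Cast on 222 stitches; work 1001 rows.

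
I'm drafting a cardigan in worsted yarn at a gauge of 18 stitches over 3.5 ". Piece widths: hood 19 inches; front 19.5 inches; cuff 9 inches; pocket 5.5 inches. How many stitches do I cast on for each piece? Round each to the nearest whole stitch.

hood 98; front 100; cuff 46; pocket 28.

Rate = 18/3.5 = 5.143 sts per in.
hood: 19 × 5.143 = 97.71 → 98.
front: 19.5 × 5.143 = 100.29 → 100.
cuff: 9 × 5.143 = 46.29 → 46.
pocket: 5.5 × 5.143 = 28.29 → 28.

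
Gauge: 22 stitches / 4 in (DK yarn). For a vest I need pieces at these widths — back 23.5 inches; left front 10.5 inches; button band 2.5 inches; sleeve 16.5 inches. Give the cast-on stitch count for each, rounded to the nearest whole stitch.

Rate = 22/4 = 5.5 sts per in.
back: 23.5 × 5.5 = 129.25 → 129.
left front: 10.5 × 5.5 = 57.75 → 58.
button band: 2.5 × 5.5 = 13.75 → 14.
sleeve: 16.5 × 5.5 = 90.75 → 91.

back 129; left front 58; button band 14; sleeve 91.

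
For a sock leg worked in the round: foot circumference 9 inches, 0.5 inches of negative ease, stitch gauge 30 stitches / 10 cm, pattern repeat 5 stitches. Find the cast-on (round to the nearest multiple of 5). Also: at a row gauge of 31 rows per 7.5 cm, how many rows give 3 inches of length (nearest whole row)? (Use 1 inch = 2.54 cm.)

Finished = 9 − 0.5 = 8.5 inches.
8.5 inches × 2.54 = 21.59 cm.
30/10 = 3 sts per cm; 21.59 × 3 = 64.77 sts.
Nearest multiple of 5 → 65.
3 inches = 7.62 cm; × 4.133 = 31.50 → 31 rows.

Cast on 65 stitches; work 31 rows.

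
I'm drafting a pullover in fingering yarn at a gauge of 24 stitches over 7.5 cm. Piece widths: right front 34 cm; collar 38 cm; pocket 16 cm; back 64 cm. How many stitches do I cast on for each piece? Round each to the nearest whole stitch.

Rate = 24/7.5 = 3.2 sts per cm.
right front: 34 × 3.2 = 108.80 → 109.
collar: 38 × 3.2 = 121.60 → 122.
pocket: 16 × 3.2 = 51.20 → 51.
back: 64 × 3.2 = 204.80 → 205.

right front 109; collar 122; pocket 51; back 205.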